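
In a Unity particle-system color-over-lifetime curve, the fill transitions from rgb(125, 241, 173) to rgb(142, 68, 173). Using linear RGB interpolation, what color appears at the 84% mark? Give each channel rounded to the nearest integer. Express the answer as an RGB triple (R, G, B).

84% corresponds to t = 0.84.
R = 125 + 0.84 × (142 − 125) = 125 + 0.84 × 17 = 139.28 → 139
G = 241 + 0.84 × (68 − 241) = 241 + 0.84 × -173 = 95.68 → 96
B = 173 + 0.84 × (173 − 173) = 173 + 0.84 × 0 = 173 → 173
So the blended color is (139, 96, 173), about #8b60ad.

(139, 96, 173)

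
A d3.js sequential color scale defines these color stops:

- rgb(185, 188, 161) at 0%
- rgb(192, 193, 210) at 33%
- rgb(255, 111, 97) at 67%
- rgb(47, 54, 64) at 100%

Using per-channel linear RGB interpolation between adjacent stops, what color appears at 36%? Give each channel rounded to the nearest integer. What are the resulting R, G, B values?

36% lies between the 33% and 67% stops, so the local fraction is t = (36 − 33)/(67 − 33) = 3/34 ≈ 0.0882.
R = 192 + 0.0882 × (255 − 192) = 197.557 → 198
G = 193 + 0.0882 × (111 − 193) = 185.768 → 186
B = 210 + 0.0882 × (97 − 210) = 200.033 → 200

(198, 186, 200)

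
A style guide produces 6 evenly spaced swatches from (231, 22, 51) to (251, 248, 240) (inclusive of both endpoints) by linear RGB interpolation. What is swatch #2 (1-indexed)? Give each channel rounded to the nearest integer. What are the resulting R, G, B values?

With 6 swatches and endpoints inclusive, swatch 2 sits at t = (2 − 1)/(6 − 1) = 1/5 ≈ 0.2.
R = 231 + 0.2 × (251 − 231) = 235 → 235
G = 22 + 0.2 × (248 − 22) = 67.2 → 67
B = 51 + 0.2 × (240 − 51) = 88.8 → 89

(235, 67, 89)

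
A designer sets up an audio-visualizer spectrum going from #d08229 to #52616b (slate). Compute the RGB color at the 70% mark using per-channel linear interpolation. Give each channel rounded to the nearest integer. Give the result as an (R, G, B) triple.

#d08229 → (208, 130, 41); #52616b → (82, 97, 107).
70% corresponds to t = 0.7.
R = 208 + 0.7 × (82 − 208) = 208 + 0.7 × -126 = 119.8 → 120
G = 130 + 0.7 × (97 − 130) = 130 + 0.7 × -33 = 106.9 → 107
B = 41 + 0.7 × (107 − 41) = 41 + 0.7 × 66 = 87.2 → 87
So the blended color is (120, 107, 87), about #786b57.

(120, 107, 87)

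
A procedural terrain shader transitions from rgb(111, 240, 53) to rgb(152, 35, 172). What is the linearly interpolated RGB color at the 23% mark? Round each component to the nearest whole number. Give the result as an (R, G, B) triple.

23% corresponds to t = 0.23.
R = 111 + 0.23 × (152 − 111) = 111 + 0.23 × 41 = 120.43 → 120
G = 240 + 0.23 × (35 − 240) = 240 + 0.23 × -205 = 192.85 → 193
B = 53 + 0.23 × (172 − 53) = 53 + 0.23 × 119 = 80.37 → 80
So the blended color is (120, 193, 80), about #78c150.

(120, 193, 80)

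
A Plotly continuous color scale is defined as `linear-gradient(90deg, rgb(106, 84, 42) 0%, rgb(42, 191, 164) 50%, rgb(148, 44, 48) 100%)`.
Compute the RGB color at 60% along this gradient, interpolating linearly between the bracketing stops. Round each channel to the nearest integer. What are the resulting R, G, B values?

60% lies between the 50% and 100% stops, so the local fraction is t = (60 − 50)/(100 − 50) = 10/50 ≈ 0.2.
R = 42 + 0.2 × (148 − 42) = 63.2 → 63
G = 191 + 0.2 × (44 − 191) = 161.6 → 162
B = 164 + 0.2 × (48 − 164) = 140.8 → 141

(63, 162, 141)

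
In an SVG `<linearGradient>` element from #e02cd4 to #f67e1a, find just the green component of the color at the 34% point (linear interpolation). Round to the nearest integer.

G₁ = 44 (from #e02cd4), G₂ = 126 (from #f67e1a).
G = 44 + 0.34 × (126 − 44) = 71.88 → 72

72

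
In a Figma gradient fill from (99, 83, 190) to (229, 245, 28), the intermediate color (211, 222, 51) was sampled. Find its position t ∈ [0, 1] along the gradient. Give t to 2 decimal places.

Invert the lerp on the G channel (largest span, 162): t = (222 − 83) / (245 − 83) = 139/162 = 0.85802.
Check on R: (211 − 99)/(229 − 99) = 0.8615 ✓

0.86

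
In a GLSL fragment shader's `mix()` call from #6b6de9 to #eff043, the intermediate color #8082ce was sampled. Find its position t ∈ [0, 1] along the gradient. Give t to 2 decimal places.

Invert the lerp on the B channel (largest span, 166): t = (206 − 233) / (67 − 233) = -27/-166 = 0.16265.
Check on R: (128 − 107)/(239 − 107) = 0.1591 ✓

0.16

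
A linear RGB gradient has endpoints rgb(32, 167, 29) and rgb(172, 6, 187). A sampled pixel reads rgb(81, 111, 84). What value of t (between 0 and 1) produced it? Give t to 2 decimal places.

0.35

Invert the lerp on the G channel (largest span, 161): t = (111 − 167) / (6 − 167) = -56/-161 = 0.34783.
Check on R: (81 − 32)/(172 − 32) = 0.35 ✓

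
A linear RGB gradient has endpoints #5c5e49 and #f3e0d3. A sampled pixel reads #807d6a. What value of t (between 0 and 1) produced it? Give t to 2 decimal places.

Invert the lerp on the R channel (largest span, 151): t = (128 − 92) / (243 − 92) = 36/151 = 0.23841.
Check on G: (125 − 94)/(224 − 94) = 0.2385 ✓

0.24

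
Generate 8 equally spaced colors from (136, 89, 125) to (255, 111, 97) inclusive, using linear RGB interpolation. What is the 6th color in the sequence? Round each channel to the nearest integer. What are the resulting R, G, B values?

With 8 swatches and endpoints inclusive, swatch 6 sits at t = (6 − 1)/(8 − 1) = 5/7 ≈ 0.7143.
R = 136 + 0.7143 × (255 − 136) = 221.002 → 221
G = 89 + 0.7143 × (111 − 89) = 104.715 → 105
B = 125 + 0.7143 × (97 − 125) = 105 → 105

(221, 105, 105)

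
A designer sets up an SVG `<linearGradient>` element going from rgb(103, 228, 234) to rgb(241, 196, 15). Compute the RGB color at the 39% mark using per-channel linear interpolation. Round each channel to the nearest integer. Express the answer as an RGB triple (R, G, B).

(157, 216, 149)

39% corresponds to t = 0.39.
R = 103 + 0.39 × (241 − 103) = 103 + 0.39 × 138 = 156.82 → 157
G = 228 + 0.39 × (196 − 228) = 228 + 0.39 × -32 = 215.52 → 216
B = 234 + 0.39 × (15 − 234) = 234 + 0.39 × -219 = 148.59 → 149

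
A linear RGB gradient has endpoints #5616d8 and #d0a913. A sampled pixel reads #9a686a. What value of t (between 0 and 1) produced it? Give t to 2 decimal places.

0.56

Invert the lerp on the B channel (largest span, 197): t = (106 − 216) / (19 − 216) = -110/-197 = 0.55838.
Check on R: (154 − 86)/(208 − 86) = 0.5574 ✓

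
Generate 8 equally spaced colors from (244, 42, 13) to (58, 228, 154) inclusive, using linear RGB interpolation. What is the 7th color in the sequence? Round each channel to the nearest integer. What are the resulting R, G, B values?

With 8 swatches and endpoints inclusive, swatch 7 sits at t = (7 − 1)/(8 − 1) = 6/7 ≈ 0.8571.
R = 244 + 0.8571 × (58 − 244) = 84.579 → 85
G = 42 + 0.8571 × (228 − 42) = 201.421 → 201
B = 13 + 0.8571 × (154 − 13) = 133.851 → 134

(85, 201, 134)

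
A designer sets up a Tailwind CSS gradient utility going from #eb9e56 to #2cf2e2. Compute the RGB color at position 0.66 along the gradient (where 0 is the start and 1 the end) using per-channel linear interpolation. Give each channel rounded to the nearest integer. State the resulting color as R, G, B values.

(109, 213, 178)

#eb9e56 → (235, 158, 86); #2cf2e2 → (44, 242, 226).
R = 235 + 0.66 × (44 − 235) = 235 + 0.66 × -191 = 108.94 → 109
G = 158 + 0.66 × (242 − 158) = 158 + 0.66 × 84 = 213.44 → 213
B = 86 + 0.66 × (226 − 86) = 86 + 0.66 × 140 = 178.4 → 178
So the blended color is (109, 213, 178), about #6dd5b2.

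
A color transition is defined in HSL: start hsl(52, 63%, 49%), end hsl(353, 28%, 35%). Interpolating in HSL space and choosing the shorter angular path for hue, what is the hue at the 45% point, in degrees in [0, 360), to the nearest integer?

Hue: 353 − 52 = 301°, but |301| > 180 so the shorter arc goes the other way: Δh = 301 − 360 = -59°.
H = 52 + 0.45 × (-59) = 25.45 → 25°

25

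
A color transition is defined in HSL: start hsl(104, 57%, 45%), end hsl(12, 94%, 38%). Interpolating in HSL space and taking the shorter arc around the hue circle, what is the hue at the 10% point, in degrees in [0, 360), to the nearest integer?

Hue arc: Δh = 12 − 104 = -92° (|Δh| ≤ 180, already the shorter path).
H = 104 + 0.1 × (-92) = 94.8 → 95°

95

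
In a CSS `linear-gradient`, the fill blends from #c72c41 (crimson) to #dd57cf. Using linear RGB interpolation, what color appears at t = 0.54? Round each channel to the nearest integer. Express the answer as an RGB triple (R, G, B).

(211, 67, 142)

#c72c41 → (199, 44, 65); #dd57cf → (221, 87, 207).
R = 199 + 0.54 × (221 − 199) = 199 + 0.54 × 22 = 210.88 → 211
G = 44 + 0.54 × (87 − 44) = 44 + 0.54 × 43 = 67.22 → 67
B = 65 + 0.54 × (207 − 65) = 65 + 0.54 × 142 = 141.68 → 142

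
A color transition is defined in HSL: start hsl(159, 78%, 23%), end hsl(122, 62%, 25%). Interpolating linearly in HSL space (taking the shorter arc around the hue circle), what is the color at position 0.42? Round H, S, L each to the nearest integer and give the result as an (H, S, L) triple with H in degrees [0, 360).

(143, 71, 24)

Hue arc: Δh = 122 − 159 = -37° (|Δh| ≤ 180, already the shorter path).
H = 159 + 0.42 × (-37) = 143.46 → 143°
S = 78 + 0.42 × (62 − 78) = 71.28 → 71%
L = 23 + 0.42 × (25 − 23) = 23.84 → 24%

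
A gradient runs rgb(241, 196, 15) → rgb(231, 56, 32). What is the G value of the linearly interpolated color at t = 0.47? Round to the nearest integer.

G = 196 + 0.47 × (56 − 196) = 130.2 → 130

130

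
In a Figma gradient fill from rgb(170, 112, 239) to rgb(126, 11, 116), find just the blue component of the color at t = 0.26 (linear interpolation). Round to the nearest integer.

B = 239 + 0.26 × (116 − 239) = 207.02 → 207

207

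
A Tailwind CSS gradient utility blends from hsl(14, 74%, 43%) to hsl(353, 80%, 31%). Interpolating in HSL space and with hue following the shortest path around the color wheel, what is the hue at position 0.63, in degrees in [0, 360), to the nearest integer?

1

Hue: 353 − 14 = 339°, but |339| > 180 so the shorter arc goes the other way: Δh = 339 − 360 = -21°.
H = 14 + 0.63 × (-21) = 0.77 → 1°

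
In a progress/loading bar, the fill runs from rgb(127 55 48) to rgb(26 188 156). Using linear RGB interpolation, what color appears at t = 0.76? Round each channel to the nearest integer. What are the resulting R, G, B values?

(50, 156, 130)

R = 127 + 0.76 × (26 − 127) = 127 + 0.76 × -101 = 50.24 → 50
G = 55 + 0.76 × (188 − 55) = 55 + 0.76 × 133 = 156.08 → 156
B = 48 + 0.76 × (156 − 48) = 48 + 0.76 × 108 = 130.08 → 130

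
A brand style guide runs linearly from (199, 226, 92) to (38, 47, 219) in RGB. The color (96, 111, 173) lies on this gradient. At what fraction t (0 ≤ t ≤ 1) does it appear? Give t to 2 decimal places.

0.64

Invert the lerp on the G channel (largest span, 179): t = (111 − 226) / (47 − 226) = -115/-179 = 0.64246.
Check on R: (96 − 199)/(38 − 199) = 0.6398 ✓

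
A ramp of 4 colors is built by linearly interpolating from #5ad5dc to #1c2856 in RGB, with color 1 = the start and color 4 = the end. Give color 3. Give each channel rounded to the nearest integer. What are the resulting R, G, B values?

With 4 swatches and endpoints inclusive, swatch 3 sits at t = (3 − 1)/(4 − 1) = 2/3 ≈ 0.6667.
#5ad5dc → (90, 213, 220); #1c2856 → (28, 40, 86).
R = 90 + 0.6667 × (28 − 90) = 48.665 → 49
G = 213 + 0.6667 × (40 − 213) = 97.661 → 98
B = 220 + 0.6667 × (86 − 220) = 130.662 → 131

(49, 98, 131)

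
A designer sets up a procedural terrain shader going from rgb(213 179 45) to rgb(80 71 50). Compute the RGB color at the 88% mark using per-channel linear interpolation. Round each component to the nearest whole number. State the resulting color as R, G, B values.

88% corresponds to t = 0.88.
R = 213 + 0.88 × (80 − 213) = 213 + 0.88 × -133 = 95.96 → 96
G = 179 + 0.88 × (71 − 179) = 179 + 0.88 × -108 = 83.96 → 84
B = 45 + 0.88 × (50 − 45) = 45 + 0.88 × 5 = 49.4 → 49

(96, 84, 49)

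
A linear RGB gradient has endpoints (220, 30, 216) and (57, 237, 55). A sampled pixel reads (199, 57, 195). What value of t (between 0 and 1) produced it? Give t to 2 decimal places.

Invert the lerp on the G channel (largest span, 207): t = (57 − 30) / (237 − 30) = 27/207 = 0.13043.
Check on R: (199 − 220)/(57 − 220) = 0.1288 ✓

0.13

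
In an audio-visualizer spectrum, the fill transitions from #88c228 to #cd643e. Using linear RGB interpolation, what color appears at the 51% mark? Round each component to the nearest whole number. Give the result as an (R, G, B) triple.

(171, 146, 51)

#88c228 → (136, 194, 40); #cd643e → (205, 100, 62).
51% corresponds to t = 0.51.
R = 136 + 0.51 × (205 − 136) = 136 + 0.51 × 69 = 171.19 → 171
G = 194 + 0.51 × (100 − 194) = 194 + 0.51 × -94 = 146.06 → 146
B = 40 + 0.51 × (62 − 40) = 40 + 0.51 × 22 = 51.22 → 51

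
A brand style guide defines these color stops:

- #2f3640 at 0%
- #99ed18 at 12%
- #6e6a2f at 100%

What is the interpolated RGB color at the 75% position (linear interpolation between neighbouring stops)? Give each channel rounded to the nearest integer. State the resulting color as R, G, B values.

(122, 143, 40)

75% lies between the 12% and 100% stops, so the local fraction is t = (75 − 12)/(100 − 12) = 63/88 ≈ 0.7159.
#99ed18 → (153, 237, 24); #6e6a2f → (110, 106, 47).
R = 153 + 0.7159 × (110 − 153) = 122.216 → 122
G = 237 + 0.7159 × (106 − 237) = 143.217 → 143
B = 24 + 0.7159 × (47 − 24) = 40.466 → 40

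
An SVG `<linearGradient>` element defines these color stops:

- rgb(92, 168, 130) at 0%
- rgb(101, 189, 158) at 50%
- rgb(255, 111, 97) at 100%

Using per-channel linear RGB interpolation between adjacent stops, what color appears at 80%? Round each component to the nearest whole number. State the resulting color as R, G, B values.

80% lies between the 50% and 100% stops, so the local fraction is t = (80 − 50)/(100 − 50) = 30/50 ≈ 0.6.
R = 101 + 0.6 × (255 − 101) = 193.4 → 193
G = 189 + 0.6 × (111 − 189) = 142.2 → 142
B = 158 + 0.6 × (97 − 158) = 121.4 → 121

(193, 142, 121)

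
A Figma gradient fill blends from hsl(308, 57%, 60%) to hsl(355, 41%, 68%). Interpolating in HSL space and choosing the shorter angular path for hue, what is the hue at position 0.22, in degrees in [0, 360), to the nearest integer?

Hue arc: Δh = 355 − 308 = 47° (|Δh| ≤ 180, already the shorter path).
H = 308 + 0.22 × (47) = 318.34 → 318°

318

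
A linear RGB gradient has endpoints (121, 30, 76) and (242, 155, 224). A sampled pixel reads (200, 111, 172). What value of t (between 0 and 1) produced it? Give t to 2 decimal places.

Invert the lerp on the B channel (largest span, 148): t = (172 − 76) / (224 − 76) = 96/148 = 0.64865.
Check on R: (200 − 121)/(242 − 121) = 0.6529 ✓

0.65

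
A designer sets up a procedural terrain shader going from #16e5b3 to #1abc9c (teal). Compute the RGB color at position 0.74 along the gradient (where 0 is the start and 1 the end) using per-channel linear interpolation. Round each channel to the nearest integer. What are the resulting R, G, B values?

(25, 199, 162)

#16e5b3 → (22, 229, 179); #1abc9c → (26, 188, 156).
R = 22 + 0.74 × (26 − 22) = 22 + 0.74 × 4 = 24.96 → 25
G = 229 + 0.74 × (188 − 229) = 229 + 0.74 × -41 = 198.66 → 199
B = 179 + 0.74 × (156 − 179) = 179 + 0.74 × -23 = 161.98 → 162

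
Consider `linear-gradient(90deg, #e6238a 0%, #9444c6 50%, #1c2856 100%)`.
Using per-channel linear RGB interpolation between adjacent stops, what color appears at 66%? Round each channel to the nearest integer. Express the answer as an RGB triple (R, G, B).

(110, 59, 162)

66% lies between the 50% and 100% stops, so the local fraction is t = (66 − 50)/(100 − 50) = 16/50 ≈ 0.32.
#9444c6 → (148, 68, 198); #1c2856 → (28, 40, 86).
R = 148 + 0.32 × (28 − 148) = 109.6 → 110
G = 68 + 0.32 × (40 − 68) = 59.04 → 59
B = 198 + 0.32 × (86 − 198) = 162.16 → 162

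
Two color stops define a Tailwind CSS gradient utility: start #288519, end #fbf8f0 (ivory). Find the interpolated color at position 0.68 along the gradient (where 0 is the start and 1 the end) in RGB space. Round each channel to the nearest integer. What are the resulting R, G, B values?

#288519 → (40, 133, 25); #fbf8f0 → (251, 248, 240).
R = 40 + 0.68 × (251 − 40) = 40 + 0.68 × 211 = 183.48 → 183
G = 133 + 0.68 × (248 − 133) = 133 + 0.68 × 115 = 211.2 → 211
B = 25 + 0.68 × (240 − 25) = 25 + 0.68 × 215 = 171.2 → 171

(183, 211, 171)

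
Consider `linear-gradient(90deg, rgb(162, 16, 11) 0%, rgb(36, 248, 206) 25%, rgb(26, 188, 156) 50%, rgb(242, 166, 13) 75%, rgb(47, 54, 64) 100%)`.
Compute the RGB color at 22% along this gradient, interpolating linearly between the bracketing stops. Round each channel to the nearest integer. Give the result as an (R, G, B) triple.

22% lies between the 0% and 25% stops, so the local fraction is t = (22 − 0)/(25 − 0) = 22/25 ≈ 0.88.
R = 162 + 0.88 × (36 − 162) = 51.12 → 51
G = 16 + 0.88 × (248 − 16) = 220.16 → 220
B = 11 + 0.88 × (206 − 11) = 182.6 → 183

(51, 220, 183)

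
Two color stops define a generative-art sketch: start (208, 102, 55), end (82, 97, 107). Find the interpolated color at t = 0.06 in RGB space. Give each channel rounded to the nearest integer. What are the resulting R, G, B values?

(200, 102, 58)

R = 208 + 0.06 × (82 − 208) = 208 + 0.06 × -126 = 200.44 → 200
G = 102 + 0.06 × (97 − 102) = 102 + 0.06 × -5 = 101.7 → 102
B = 55 + 0.06 × (107 − 55) = 55 + 0.06 × 52 = 58.12 → 58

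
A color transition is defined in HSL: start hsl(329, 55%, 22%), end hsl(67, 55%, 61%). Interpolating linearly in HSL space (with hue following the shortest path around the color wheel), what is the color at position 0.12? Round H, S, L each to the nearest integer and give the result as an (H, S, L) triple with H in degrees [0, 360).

(341, 55, 27)

Hue: 67 − 329 = -262°, but |-262| > 180 so the shorter arc goes the other way: Δh = -262 + 360 = 98°.
H = 329 + 0.12 × (98) = 340.76 → 341°
S = 55 + 0.12 × (55 − 55) = 55 → 55%
L = 22 + 0.12 × (61 − 22) = 26.68 → 27%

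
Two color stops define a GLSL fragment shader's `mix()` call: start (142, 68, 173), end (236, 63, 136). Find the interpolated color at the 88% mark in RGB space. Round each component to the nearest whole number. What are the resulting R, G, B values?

88% corresponds to t = 0.88.
R = 142 + 0.88 × (236 − 142) = 142 + 0.88 × 94 = 224.72 → 225
G = 68 + 0.88 × (63 − 68) = 68 + 0.88 × -5 = 63.6 → 64
B = 173 + 0.88 × (136 − 173) = 173 + 0.88 × -37 = 140.44 → 140

(225, 64, 140)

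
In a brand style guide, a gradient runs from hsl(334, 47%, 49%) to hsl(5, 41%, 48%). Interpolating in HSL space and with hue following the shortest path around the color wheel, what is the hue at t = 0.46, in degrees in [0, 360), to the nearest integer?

348

Hue: 5 − 334 = -329°, but |-329| > 180 so the shorter arc goes the other way: Δh = -329 + 360 = 31°.
H = 334 + 0.46 × (31) = 348.26 → 348°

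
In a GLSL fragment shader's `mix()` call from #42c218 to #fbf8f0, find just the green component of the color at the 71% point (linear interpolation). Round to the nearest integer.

G₁ = 194 (from #42c218), G₂ = 248 (from #fbf8f0).
G = 194 + 0.71 × (248 − 194) = 232.34 → 232

232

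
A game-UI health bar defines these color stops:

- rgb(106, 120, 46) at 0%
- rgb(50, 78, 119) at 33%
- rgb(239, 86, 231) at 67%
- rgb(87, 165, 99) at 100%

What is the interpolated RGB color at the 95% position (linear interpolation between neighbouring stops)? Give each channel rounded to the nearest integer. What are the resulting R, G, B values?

95% lies between the 67% and 100% stops, so the local fraction is t = (95 − 67)/(100 − 67) = 28/33 ≈ 0.8485.
R = 239 + 0.8485 × (87 − 239) = 110.028 → 110
G = 86 + 0.8485 × (165 − 86) = 153.031 → 153
B = 231 + 0.8485 × (99 − 231) = 118.998 → 119

(110, 153, 119)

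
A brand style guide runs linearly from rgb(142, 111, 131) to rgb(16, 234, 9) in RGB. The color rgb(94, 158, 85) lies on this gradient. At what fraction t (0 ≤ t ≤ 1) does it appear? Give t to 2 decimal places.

0.38

Invert the lerp on the R channel (largest span, 126): t = (94 − 142) / (16 − 142) = -48/-126 = 0.38095.
Check on G: (158 − 111)/(234 − 111) = 0.3821 ✓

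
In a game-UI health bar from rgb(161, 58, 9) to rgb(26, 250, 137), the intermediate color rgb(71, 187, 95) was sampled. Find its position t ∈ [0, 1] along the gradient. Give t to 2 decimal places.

Invert the lerp on the G channel (largest span, 192): t = (187 − 58) / (250 − 58) = 129/192 = 0.67188.
Check on R: (71 − 161)/(26 − 161) = 0.6667 ✓

0.67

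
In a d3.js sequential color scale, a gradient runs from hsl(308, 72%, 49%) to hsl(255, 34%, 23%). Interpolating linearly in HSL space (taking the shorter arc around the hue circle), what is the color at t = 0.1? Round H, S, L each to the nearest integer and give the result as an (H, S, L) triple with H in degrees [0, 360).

(303, 68, 46)

Hue arc: Δh = 255 − 308 = -53° (|Δh| ≤ 180, already the shorter path).
H = 308 + 0.1 × (-53) = 302.7 → 303°
S = 72 + 0.1 × (34 − 72) = 68.2 → 68%
L = 49 + 0.1 × (23 − 49) = 46.4 → 46%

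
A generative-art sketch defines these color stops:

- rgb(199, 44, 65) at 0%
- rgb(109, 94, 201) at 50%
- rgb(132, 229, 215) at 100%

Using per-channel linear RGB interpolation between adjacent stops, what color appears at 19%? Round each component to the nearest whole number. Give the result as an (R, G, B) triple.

(165, 63, 117)

19% lies between the 0% and 50% stops, so the local fraction is t = (19 − 0)/(50 − 0) = 19/50 ≈ 0.38.
R = 199 + 0.38 × (109 − 199) = 164.8 → 165
G = 44 + 0.38 × (94 − 44) = 63 → 63
B = 65 + 0.38 × (201 − 65) = 116.68 → 117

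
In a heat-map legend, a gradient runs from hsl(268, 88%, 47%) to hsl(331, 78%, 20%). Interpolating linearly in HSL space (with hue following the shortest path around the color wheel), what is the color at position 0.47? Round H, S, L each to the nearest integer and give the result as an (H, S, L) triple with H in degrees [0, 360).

Hue arc: Δh = 331 − 268 = 63° (|Δh| ≤ 180, already the shorter path).
H = 268 + 0.47 × (63) = 297.61 → 298°
S = 88 + 0.47 × (78 − 88) = 83.3 → 83%
L = 47 + 0.47 × (20 − 47) = 34.31 → 34%

(298, 83, 34)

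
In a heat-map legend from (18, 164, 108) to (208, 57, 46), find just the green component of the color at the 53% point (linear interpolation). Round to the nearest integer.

107

G = 164 + 0.53 × (57 − 164) = 107.29 → 107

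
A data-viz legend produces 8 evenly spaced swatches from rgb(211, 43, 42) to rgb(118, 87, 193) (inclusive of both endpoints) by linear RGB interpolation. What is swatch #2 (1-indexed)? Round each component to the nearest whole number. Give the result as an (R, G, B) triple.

With 8 swatches and endpoints inclusive, swatch 2 sits at t = (2 − 1)/(8 − 1) = 1/7 ≈ 0.1429.
R = 211 + 0.1429 × (118 − 211) = 197.71 → 198
G = 43 + 0.1429 × (87 − 43) = 49.288 → 49
B = 42 + 0.1429 × (193 − 42) = 63.578 → 64

(198, 49, 64)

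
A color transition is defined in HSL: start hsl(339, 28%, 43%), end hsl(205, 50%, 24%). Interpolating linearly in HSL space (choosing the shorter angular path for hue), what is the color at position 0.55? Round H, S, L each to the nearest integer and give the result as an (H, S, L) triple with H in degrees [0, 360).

(265, 40, 33)

Hue arc: Δh = 205 − 339 = -134° (|Δh| ≤ 180, already the shorter path).
H = 339 + 0.55 × (-134) = 265.3 → 265°
S = 28 + 0.55 × (50 − 28) = 40.1 → 40%
L = 43 + 0.55 × (24 − 43) = 32.55 → 33%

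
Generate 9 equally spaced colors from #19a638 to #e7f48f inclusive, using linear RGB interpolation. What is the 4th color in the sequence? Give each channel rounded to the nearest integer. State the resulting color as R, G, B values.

With 9 swatches and endpoints inclusive, swatch 4 sits at t = (4 − 1)/(9 − 1) = 3/8 ≈ 0.375.
#19a638 → (25, 166, 56); #e7f48f → (231, 244, 143).
R = 25 + 0.375 × (231 − 25) = 102.25 → 102
G = 166 + 0.375 × (244 − 166) = 195.25 → 195
B = 56 + 0.375 × (143 − 56) = 88.625 → 89

(102, 195, 89)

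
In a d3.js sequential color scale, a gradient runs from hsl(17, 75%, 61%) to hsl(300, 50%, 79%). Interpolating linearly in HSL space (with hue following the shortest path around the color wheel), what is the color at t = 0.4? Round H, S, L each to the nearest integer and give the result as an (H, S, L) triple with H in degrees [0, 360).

Hue: 300 − 17 = 283°, but |283| > 180 so the shorter arc goes the other way: Δh = 283 − 360 = -77°.
H = 17 + 0.4 × (-77) = -13.8 → -14 → -14 mod 360 = 346°
S = 75 + 0.4 × (50 − 75) = 65 → 65%
L = 61 + 0.4 × (79 − 61) = 68.2 → 68%

(346, 65, 68)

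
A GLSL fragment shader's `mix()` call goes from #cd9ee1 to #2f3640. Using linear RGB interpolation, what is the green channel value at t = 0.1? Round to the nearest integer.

G₁ = 158 (from #cd9ee1), G₂ = 54 (from #2f3640).
G = 158 + 0.1 × (54 − 158) = 147.6 → 148

148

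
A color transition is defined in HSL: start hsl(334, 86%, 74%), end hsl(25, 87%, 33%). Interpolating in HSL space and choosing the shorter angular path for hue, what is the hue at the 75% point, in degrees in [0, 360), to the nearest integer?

Hue: 25 − 334 = -309°, but |-309| > 180 so the shorter arc goes the other way: Δh = -309 + 360 = 51°.
H = 334 + 0.75 × (51) = 372.25 → 372 → 372 mod 360 = 12°

12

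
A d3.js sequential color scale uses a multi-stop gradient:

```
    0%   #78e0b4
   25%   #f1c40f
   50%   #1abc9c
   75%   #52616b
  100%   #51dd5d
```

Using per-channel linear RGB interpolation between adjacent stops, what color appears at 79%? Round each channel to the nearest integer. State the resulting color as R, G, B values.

(82, 117, 105)

79% lies between the 75% and 100% stops, so the local fraction is t = (79 − 75)/(100 − 75) = 4/25 ≈ 0.16.
#52616b → (82, 97, 107); #51dd5d → (81, 221, 93).
R = 82 + 0.16 × (81 − 82) = 81.84 → 82
G = 97 + 0.16 × (221 − 97) = 116.84 → 117
B = 107 + 0.16 × (93 − 107) = 104.76 → 105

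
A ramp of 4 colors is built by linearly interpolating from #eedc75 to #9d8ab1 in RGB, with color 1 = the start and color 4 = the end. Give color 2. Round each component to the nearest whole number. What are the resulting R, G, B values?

(211, 193, 137)

With 4 swatches and endpoints inclusive, swatch 2 sits at t = (2 − 1)/(4 − 1) = 1/3 ≈ 0.3333.
#eedc75 → (238, 220, 117); #9d8ab1 → (157, 138, 177).
R = 238 + 0.3333 × (157 − 238) = 211.003 → 211
G = 220 + 0.3333 × (138 − 220) = 192.669 → 193
B = 117 + 0.3333 × (177 − 117) = 136.998 → 137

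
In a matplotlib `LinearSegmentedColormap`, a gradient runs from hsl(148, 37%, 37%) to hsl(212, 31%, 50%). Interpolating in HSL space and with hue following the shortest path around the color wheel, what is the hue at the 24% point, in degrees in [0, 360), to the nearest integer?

Hue arc: Δh = 212 − 148 = 64° (|Δh| ≤ 180, already the shorter path).
H = 148 + 0.24 × (64) = 163.36 → 163°

163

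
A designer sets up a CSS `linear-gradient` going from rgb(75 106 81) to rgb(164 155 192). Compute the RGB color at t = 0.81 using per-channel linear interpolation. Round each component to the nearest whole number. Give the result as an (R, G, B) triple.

(147, 146, 171)

R = 75 + 0.81 × (164 − 75) = 75 + 0.81 × 89 = 147.09 → 147
G = 106 + 0.81 × (155 − 106) = 106 + 0.81 × 49 = 145.69 → 146
B = 81 + 0.81 × (192 − 81) = 81 + 0.81 × 111 = 170.91 → 171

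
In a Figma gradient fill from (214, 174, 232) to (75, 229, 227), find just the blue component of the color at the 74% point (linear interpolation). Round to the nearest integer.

228

B = 232 + 0.74 × (227 − 232) = 228.3 → 228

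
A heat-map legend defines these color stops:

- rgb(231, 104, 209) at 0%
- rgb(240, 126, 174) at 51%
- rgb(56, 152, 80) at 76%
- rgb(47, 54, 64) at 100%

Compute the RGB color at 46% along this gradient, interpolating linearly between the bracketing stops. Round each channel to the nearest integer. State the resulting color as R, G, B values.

(239, 124, 177)

46% lies between the 0% and 51% stops, so the local fraction is t = (46 − 0)/(51 − 0) = 46/51 ≈ 0.902.
R = 231 + 0.902 × (240 − 231) = 239.118 → 239
G = 104 + 0.902 × (126 − 104) = 123.844 → 124
B = 209 + 0.902 × (174 − 209) = 177.43 → 177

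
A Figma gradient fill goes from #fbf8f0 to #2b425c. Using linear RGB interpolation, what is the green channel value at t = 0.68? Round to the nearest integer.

G₁ = 248 (from #fbf8f0), G₂ = 66 (from #2b425c).
G = 248 + 0.68 × (66 − 248) = 124.24 → 124

124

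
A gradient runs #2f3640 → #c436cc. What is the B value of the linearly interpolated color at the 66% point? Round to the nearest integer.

156

B₁ = 64 (from #2f3640), B₂ = 204 (from #c436cc).
B = 64 + 0.66 × (204 − 64) = 156.4 → 156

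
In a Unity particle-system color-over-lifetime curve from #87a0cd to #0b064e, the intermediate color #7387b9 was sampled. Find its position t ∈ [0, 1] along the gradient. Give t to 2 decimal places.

Invert the lerp on the G channel (largest span, 154): t = (135 − 160) / (6 − 160) = -25/-154 = 0.16234.
Check on R: (115 − 135)/(11 − 135) = 0.1613 ✓

0.16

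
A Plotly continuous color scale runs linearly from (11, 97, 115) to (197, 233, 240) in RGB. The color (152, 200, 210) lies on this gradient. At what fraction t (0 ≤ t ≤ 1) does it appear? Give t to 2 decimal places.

Invert the lerp on the R channel (largest span, 186): t = (152 − 11) / (197 − 11) = 141/186 = 0.75806.
Check on G: (200 − 97)/(233 − 97) = 0.7574 ✓

0.76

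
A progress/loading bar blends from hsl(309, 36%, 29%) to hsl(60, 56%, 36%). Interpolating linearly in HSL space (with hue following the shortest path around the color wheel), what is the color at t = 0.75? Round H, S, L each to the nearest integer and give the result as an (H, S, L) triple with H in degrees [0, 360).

(32, 51, 34)

Hue: 60 − 309 = -249°, but |-249| > 180 so the shorter arc goes the other way: Δh = -249 + 360 = 111°.
H = 309 + 0.75 × (111) = 392.25 → 392 → 392 mod 360 = 32°
S = 36 + 0.75 × (56 − 36) = 51 → 51%
L = 29 + 0.75 × (36 − 29) = 34.25 → 34%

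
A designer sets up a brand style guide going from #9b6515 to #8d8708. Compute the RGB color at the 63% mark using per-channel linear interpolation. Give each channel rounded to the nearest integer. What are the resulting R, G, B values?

#9b6515 → (155, 101, 21); #8d8708 → (141, 135, 8).
63% corresponds to t = 0.63.
R = 155 + 0.63 × (141 − 155) = 155 + 0.63 × -14 = 146.18 → 146
G = 101 + 0.63 × (135 − 101) = 101 + 0.63 × 34 = 122.42 → 122
B = 21 + 0.63 × (8 − 21) = 21 + 0.63 × -13 = 12.81 → 13
So the blended color is (146, 122, 13), about #927a0d.

(146, 122, 13)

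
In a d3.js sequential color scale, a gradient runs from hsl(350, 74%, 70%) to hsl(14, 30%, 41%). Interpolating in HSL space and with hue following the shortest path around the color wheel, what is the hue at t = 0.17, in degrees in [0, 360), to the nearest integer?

354

Hue: 14 − 350 = -336°, but |-336| > 180 so the shorter arc goes the other way: Δh = -336 + 360 = 24°.
H = 350 + 0.17 × (24) = 354.08 → 354°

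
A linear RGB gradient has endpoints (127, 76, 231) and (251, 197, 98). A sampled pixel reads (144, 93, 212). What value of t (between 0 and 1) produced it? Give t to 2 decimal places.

0.14

Invert the lerp on the B channel (largest span, 133): t = (212 − 231) / (98 − 231) = -19/-133 = 0.14286.
Check on R: (144 − 127)/(251 − 127) = 0.1371 ✓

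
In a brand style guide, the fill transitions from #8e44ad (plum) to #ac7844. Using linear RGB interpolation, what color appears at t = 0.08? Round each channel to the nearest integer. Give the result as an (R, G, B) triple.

#8e44ad → (142, 68, 173); #ac7844 → (172, 120, 68).
R = 142 + 0.08 × (172 − 142) = 142 + 0.08 × 30 = 144.4 → 144
G = 68 + 0.08 × (120 − 68) = 68 + 0.08 × 52 = 72.16 → 72
B = 173 + 0.08 × (68 − 173) = 173 + 0.08 × -105 = 164.6 → 165
So the blended color is (144, 72, 165), about #9048a5.

(144, 72, 165)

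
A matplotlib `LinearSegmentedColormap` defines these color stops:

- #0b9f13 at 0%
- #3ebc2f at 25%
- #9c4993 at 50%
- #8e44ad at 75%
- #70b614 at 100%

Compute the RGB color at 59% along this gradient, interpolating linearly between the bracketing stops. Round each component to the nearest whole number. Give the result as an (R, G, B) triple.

(151, 71, 156)

59% lies between the 50% and 75% stops, so the local fraction is t = (59 − 50)/(75 − 50) = 9/25 ≈ 0.36.
#9c4993 → (156, 73, 147); #8e44ad → (142, 68, 173).
R = 156 + 0.36 × (142 − 156) = 150.96 → 151
G = 73 + 0.36 × (68 − 73) = 71.2 → 71
B = 147 + 0.36 × (173 − 147) = 156.36 → 156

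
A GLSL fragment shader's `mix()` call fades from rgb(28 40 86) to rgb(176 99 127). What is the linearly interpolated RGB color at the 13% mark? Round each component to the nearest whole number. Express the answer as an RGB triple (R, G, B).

13% corresponds to t = 0.13.
R = 28 + 0.13 × (176 − 28) = 28 + 0.13 × 148 = 47.24 → 47
G = 40 + 0.13 × (99 − 40) = 40 + 0.13 × 59 = 47.67 → 48
B = 86 + 0.13 × (127 − 86) = 86 + 0.13 × 41 = 91.33 → 91

(47, 48, 91)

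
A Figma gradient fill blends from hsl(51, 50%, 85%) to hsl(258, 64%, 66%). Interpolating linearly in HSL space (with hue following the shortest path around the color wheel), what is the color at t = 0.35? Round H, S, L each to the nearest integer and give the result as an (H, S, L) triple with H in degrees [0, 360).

(357, 55, 78)

Hue: 258 − 51 = 207°, but |207| > 180 so the shorter arc goes the other way: Δh = 207 − 360 = -153°.
H = 51 + 0.35 × (-153) = -2.55 → -3 → -3 mod 360 = 357°
S = 50 + 0.35 × (64 − 50) = 54.9 → 55%
L = 85 + 0.35 × (66 − 85) = 78.35 → 78%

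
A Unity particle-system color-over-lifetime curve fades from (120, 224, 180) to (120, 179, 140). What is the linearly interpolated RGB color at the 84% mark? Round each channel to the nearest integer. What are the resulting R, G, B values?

84% corresponds to t = 0.84.
R = 120 + 0.84 × (120 − 120) = 120 + 0.84 × 0 = 120 → 120
G = 224 + 0.84 × (179 − 224) = 224 + 0.84 × -45 = 186.2 → 186
B = 180 + 0.84 × (140 − 180) = 180 + 0.84 × -40 = 146.4 → 146
So the blended color is (120, 186, 146), about #78ba92.

(120, 186, 146)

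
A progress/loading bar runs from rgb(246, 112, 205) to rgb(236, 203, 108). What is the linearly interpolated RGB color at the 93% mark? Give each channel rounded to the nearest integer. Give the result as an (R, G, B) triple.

93% corresponds to t = 0.93.
R = 246 + 0.93 × (236 − 246) = 246 + 0.93 × -10 = 236.7 → 237
G = 112 + 0.93 × (203 − 112) = 112 + 0.93 × 91 = 196.63 → 197
B = 205 + 0.93 × (108 − 205) = 205 + 0.93 × -97 = 114.79 → 115
So the blended color is (237, 197, 115), about #edc573.

(237, 197, 115)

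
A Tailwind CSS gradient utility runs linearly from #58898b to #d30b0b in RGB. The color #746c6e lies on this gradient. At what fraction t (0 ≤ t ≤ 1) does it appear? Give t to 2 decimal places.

Invert the lerp on the B channel (largest span, 128): t = (110 − 139) / (11 − 139) = -29/-128 = 0.22656.
Check on R: (116 − 88)/(211 − 88) = 0.2276 ✓

0.23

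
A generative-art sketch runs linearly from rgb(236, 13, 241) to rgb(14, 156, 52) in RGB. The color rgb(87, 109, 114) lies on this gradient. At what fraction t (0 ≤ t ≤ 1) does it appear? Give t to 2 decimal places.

0.67

Invert the lerp on the R channel (largest span, 222): t = (87 − 236) / (14 − 236) = -149/-222 = 0.67117.
Check on G: (109 − 13)/(156 − 13) = 0.6713 ✓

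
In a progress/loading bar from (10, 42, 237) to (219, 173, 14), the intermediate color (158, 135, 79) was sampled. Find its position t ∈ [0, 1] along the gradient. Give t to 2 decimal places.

Invert the lerp on the B channel (largest span, 223): t = (79 − 237) / (14 − 237) = -158/-223 = 0.70852.
Check on R: (158 − 10)/(219 − 10) = 0.7081 ✓

0.71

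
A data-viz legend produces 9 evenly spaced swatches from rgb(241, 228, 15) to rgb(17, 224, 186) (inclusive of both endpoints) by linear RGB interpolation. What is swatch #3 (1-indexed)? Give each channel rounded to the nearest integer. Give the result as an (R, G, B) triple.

(185, 227, 58)

With 9 swatches and endpoints inclusive, swatch 3 sits at t = (3 − 1)/(9 − 1) = 2/8 ≈ 0.25.
R = 241 + 0.25 × (17 − 241) = 185 → 185
G = 228 + 0.25 × (224 − 228) = 227 → 227
B = 15 + 0.25 × (186 − 15) = 57.75 → 58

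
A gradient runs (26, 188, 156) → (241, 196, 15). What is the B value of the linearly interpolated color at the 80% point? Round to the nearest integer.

43

B = 156 + 0.8 × (15 − 156) = 43.2 → 43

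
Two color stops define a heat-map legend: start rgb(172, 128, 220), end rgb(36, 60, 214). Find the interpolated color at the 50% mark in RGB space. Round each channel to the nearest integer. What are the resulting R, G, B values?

(104, 94, 217)

50% corresponds to t = 0.5.
R = 172 + 0.5 × (36 − 172) = 172 + 0.5 × -136 = 104 → 104
G = 128 + 0.5 × (60 − 128) = 128 + 0.5 × -68 = 94 → 94
B = 220 + 0.5 × (214 − 220) = 220 + 0.5 × -6 = 217 → 217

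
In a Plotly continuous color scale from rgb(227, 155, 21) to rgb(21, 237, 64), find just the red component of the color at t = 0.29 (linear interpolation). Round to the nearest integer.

R = 227 + 0.29 × (21 − 227) = 167.26 → 167

167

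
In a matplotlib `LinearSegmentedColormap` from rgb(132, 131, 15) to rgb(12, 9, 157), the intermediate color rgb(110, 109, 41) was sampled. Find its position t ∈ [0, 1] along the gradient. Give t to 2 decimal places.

Invert the lerp on the B channel (largest span, 142): t = (41 − 15) / (157 − 15) = 26/142 = 0.1831.
Check on R: (110 − 132)/(12 − 132) = 0.1833 ✓

0.18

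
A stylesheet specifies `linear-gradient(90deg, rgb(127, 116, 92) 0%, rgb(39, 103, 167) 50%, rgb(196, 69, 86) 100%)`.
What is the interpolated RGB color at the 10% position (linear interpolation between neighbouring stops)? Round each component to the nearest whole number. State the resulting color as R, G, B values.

(109, 113, 107)

10% lies between the 0% and 50% stops, so the local fraction is t = (10 − 0)/(50 − 0) = 10/50 ≈ 0.2.
R = 127 + 0.2 × (39 − 127) = 109.4 → 109
G = 116 + 0.2 × (103 − 116) = 113.4 → 113
B = 92 + 0.2 × (167 − 92) = 107 → 107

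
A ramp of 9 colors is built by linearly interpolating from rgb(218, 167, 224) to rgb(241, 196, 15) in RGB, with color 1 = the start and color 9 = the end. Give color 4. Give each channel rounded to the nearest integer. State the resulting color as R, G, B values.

With 9 swatches and endpoints inclusive, swatch 4 sits at t = (4 − 1)/(9 − 1) = 3/8 ≈ 0.375.
R = 218 + 0.375 × (241 − 218) = 226.625 → 227
G = 167 + 0.375 × (196 − 167) = 177.875 → 178
B = 224 + 0.375 × (15 − 224) = 145.625 → 146

(227, 178, 146)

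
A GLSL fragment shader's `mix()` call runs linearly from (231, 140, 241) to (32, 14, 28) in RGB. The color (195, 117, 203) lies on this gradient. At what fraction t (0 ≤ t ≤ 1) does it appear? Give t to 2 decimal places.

Invert the lerp on the B channel (largest span, 213): t = (203 − 241) / (28 − 241) = -38/-213 = 0.1784.
Check on R: (195 − 231)/(32 − 231) = 0.1809 ✓

0.18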